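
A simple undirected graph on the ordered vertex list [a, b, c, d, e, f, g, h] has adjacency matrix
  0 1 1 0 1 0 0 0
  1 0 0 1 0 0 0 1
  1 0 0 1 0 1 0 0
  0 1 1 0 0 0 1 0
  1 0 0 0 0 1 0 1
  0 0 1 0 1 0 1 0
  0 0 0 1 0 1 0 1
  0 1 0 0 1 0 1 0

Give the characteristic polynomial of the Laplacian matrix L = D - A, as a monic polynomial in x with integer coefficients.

x^8 - 24x^7 + 240x^6 - 1296x^5 + 4080x^4 - 7488x^3 + 7424x^2 - 3072x

With the vertex order [a, b, c, d, e, f, g, h], the degrees are [3, 3, 3, 3, 3, 3, 3, 3], giving D = diag(3, 3, 3, 3, 3, 3, 3, 3) and L = D - A. L has integer entries, so p(x) = det(xI - L) has integer coefficients. Expanding the determinant yields x^8 - 24x^7 + 240x^6 - 1296x^5 + 4080x^4 - 7488x^3 + 7424x^2 - 3072x. The coefficient of x^7 equals -trace(L) = -24, matching the sum of degrees. The eigenvalues sum to 24, which equals trace(L) = 2|E|.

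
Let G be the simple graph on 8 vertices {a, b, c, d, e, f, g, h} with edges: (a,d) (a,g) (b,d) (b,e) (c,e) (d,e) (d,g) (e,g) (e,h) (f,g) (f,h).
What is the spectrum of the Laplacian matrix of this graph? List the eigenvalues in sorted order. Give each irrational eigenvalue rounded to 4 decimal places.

[0, 0.8771, 1.0961, 1.7175, 2.7579, 3.9475, 5.2707, 6.3333]

Reading degrees in the order [a, b, c, d, e, f, g, h] gives [2, 2, 1, 4, 5, 2, 4, 2]; set D = diag(2, 2, 1, 4, 5, 2, 4, 2) and form L = D - A. Diagonalising L (or applying a numerical eigensolver to the 8x8 matrix) gives the spectrum above. The single zero eigenvalue shows the graph is connected. There is one zero in the spectrum, matching the 1 component. By the matrix-tree theorem the graph has (1/8) * product of the nonzero eigenvalues = 75 spanning trees.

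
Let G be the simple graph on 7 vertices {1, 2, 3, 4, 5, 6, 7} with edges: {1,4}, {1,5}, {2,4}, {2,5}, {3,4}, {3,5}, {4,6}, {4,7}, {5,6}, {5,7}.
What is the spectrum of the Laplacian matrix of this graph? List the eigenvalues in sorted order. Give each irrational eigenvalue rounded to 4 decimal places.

[0, 2, 2, 2, 2, 5, 7]

Each diagonal entry of L is the vertex degree and each off-diagonal entry is -1 where an edge is present, 0 otherwise; in the order [1, 2, 3, 4, 5, 6, 7] the diagonal is [2, 2, 2, 5, 5, 2, 2]. The multiplicity of 0 as a Laplacian eigenvalue equals the number of connected components. The single zero eigenvalue shows the graph is connected. By the matrix-tree theorem the graph has (1/7) * product of the nonzero eigenvalues = 80 spanning trees.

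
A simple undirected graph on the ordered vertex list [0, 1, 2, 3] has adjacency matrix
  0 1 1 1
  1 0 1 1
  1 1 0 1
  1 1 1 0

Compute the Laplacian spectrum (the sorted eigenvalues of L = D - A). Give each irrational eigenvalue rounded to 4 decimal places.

Reading degrees in the order [0, 1, 2, 3] gives [3, 3, 3, 3]; set D = diag(3, 3, 3, 3) and form L = D - A. The multiplicity of 0 as a Laplacian eigenvalue equals the number of connected components. The single zero eigenvalue shows the graph is connected. There is one zero in the spectrum, matching the 1 component.

[0, 4, 4, 4]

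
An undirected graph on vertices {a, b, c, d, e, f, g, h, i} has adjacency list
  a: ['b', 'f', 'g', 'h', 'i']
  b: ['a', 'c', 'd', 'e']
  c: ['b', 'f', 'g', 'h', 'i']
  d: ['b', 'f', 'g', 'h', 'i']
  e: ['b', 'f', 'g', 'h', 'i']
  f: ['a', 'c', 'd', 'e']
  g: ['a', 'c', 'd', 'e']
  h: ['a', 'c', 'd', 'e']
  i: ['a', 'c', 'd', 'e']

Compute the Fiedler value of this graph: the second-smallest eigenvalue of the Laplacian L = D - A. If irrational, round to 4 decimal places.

Each diagonal entry of L is the vertex degree and each off-diagonal entry is -1 where an edge is present, 0 otherwise; in the order [a, b, c, d, e, f, g, h, i] the diagonal is [5, 4, 5, 5, 5, 4, 4, 4, 4]. The sorted Laplacian eigenvalues are [0, 4, 4, 4, 4, 5, 5, 5, 9]; the algebraic connectivity is the second entry, 4. The largest eigenvalue, 9, is at most the vertex count 9. There is one zero in the spectrum, matching the 1 component.

4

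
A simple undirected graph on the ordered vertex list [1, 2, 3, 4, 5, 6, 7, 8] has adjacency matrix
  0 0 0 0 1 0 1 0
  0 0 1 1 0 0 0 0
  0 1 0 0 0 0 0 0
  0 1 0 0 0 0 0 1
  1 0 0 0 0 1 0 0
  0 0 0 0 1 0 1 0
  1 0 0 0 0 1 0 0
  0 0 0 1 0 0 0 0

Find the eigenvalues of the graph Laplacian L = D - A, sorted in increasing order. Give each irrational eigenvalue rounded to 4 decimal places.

Reading degrees in the order [1, 2, 3, 4, 5, 6, 7, 8] gives [2, 2, 1, 2, 2, 2, 2, 1]; set D = diag(2, 2, 1, 2, 2, 2, 2, 1) and form L = D - A. Since every row of L sums to 0, the all-ones vector is in the kernel and 0 is an eigenvalue. The 2 zero eigenvalues correspond to the 2 connected components. The largest eigenvalue, 4, is at most the vertex count 8.

[0, 0, 0.5858, 2, 2, 2, 3.4142, 4]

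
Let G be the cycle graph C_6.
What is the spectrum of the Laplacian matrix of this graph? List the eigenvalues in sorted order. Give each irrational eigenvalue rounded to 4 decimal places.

[0, 1, 1, 3, 3, 4]

The graph has 6 vertices and degree multiset [2, 2, 2, 2, 2, 2]; D is the diagonal matrix of degrees and L = D - A. L is symmetric positive semidefinite, so every eigenvalue is real and nonnegative. The eigenvalues sum to 12, which equals trace(L) = 2|E|.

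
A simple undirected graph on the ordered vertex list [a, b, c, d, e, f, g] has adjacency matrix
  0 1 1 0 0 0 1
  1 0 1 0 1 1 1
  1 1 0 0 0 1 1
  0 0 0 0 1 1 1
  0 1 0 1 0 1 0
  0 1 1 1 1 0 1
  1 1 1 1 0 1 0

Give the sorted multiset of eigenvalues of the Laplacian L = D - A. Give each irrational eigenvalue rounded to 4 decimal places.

With the vertex order [a, b, c, d, e, f, g], the degrees are [3, 5, 4, 3, 3, 5, 5], giving D = diag(3, 5, 4, 3, 3, 5, 5) and L = D - A. Diagonalising L (or applying a numerical eigensolver to the 7x7 matrix) gives the spectrum above. The largest eigenvalue, 6.4142, is at most the vertex count 7.

[0, 1.9697, 3.5858, 4.1346, 5.5794, 6.3163, 6.4142]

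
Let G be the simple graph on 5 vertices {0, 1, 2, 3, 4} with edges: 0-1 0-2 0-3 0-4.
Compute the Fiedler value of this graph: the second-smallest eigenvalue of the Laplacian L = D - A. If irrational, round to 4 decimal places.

1

With the vertex order [0, 1, 2, 3, 4], the degrees are [4, 1, 1, 1, 1], giving D = diag(4, 1, 1, 1, 1) and L = D - A. Computing the eigenvalues of L and sorting gives [0, 1, 1, 1, 5]. The Fiedler value lambda_2 = 1 is strictly positive, so the graph is connected. There is one zero in the spectrum, matching the 1 component. By the matrix-tree theorem the graph has (1/5) * product of the nonzero eigenvalues = 1 spanning tree.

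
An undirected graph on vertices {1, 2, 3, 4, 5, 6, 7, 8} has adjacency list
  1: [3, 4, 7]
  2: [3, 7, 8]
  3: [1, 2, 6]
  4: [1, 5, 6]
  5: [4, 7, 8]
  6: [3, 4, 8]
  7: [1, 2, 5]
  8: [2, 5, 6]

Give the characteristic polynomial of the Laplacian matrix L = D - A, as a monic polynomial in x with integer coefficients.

Each diagonal entry of L is the vertex degree and each off-diagonal entry is -1 where an edge is present, 0 otherwise; in the order [1, 2, 3, 4, 5, 6, 7, 8] the diagonal is [3, 3, 3, 3, 3, 3, 3, 3]. L has integer entries, so p(x) = det(xI - L) has integer coefficients. Expanding the determinant yields x^8 - 24x^7 + 240x^6 - 1296x^5 + 4080x^4 - 7488x^3 + 7424x^2 - 3072x. The constant term is 0 because L is singular (the all-ones vector lies in its kernel).

x^8 - 24x^7 + 240x^6 - 1296x^5 + 4080x^4 - 7488x^3 + 7424x^2 - 3072x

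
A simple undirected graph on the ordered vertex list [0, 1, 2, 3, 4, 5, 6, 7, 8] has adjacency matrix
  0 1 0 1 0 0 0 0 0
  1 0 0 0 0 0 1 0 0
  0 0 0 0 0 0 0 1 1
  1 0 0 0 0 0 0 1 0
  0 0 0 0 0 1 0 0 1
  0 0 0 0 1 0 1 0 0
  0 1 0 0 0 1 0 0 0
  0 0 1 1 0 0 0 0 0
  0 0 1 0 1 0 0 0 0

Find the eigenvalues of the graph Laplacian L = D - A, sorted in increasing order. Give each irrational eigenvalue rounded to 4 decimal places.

[0, 0.4679, 0.4679, 1.6527, 1.6527, 3, 3, 3.8794, 3.8794]

Reading degrees in the order [0, 1, 2, 3, 4, 5, 6, 7, 8] gives [2, 2, 2, 2, 2, 2, 2, 2, 2]; set D = diag(2, 2, 2, 2, 2, 2, 2, 2, 2) and form L = D - A. L is symmetric positive semidefinite, so every eigenvalue is real and nonnegative.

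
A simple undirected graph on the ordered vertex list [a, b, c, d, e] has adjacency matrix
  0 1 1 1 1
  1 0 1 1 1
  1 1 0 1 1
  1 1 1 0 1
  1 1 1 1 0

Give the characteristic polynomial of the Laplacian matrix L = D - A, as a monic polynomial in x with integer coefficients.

x^5 - 20x^4 + 150x^3 - 500x^2 + 625x

Each diagonal entry of L is the vertex degree and each off-diagonal entry is -1 where an edge is present, 0 otherwise; in the order [a, b, c, d, e] the diagonal is [4, 4, 4, 4, 4]. Computing det(xI - L) by cofactor expansion (or equivalently via sum-over-permutations) gives x^5 - 20x^4 + 150x^3 - 500x^2 + 625x. The constant term is 0 because L is singular (the all-ones vector lies in its kernel).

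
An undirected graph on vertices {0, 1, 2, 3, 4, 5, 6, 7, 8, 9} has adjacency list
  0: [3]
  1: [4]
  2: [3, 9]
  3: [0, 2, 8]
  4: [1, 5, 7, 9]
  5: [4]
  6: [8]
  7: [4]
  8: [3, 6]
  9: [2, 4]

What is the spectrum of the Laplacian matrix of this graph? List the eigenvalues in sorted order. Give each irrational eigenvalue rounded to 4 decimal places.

Reading degrees in the order [0, 1, 2, 3, 4, 5, 6, 7, 8, 9] gives [1, 1, 2, 3, 4, 1, 1, 1, 2, 2]; set D = diag(1, 1, 2, 3, 4, 1, 1, 1, 2, 2) and form L = D - A. Diagonalising L (or applying a numerical eigensolver to the 10x10 matrix) gives the spectrum above.

[0, 0.1353, 0.5723, 1, 1, 1, 2.1398, 2.7545, 4.2955, 5.1026]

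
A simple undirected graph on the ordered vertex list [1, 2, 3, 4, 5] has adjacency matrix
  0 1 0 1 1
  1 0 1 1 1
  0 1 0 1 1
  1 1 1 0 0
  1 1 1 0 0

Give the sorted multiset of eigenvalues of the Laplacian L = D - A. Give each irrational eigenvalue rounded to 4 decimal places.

Each diagonal entry of L is the vertex degree and each off-diagonal entry is -1 where an edge is present, 0 otherwise; in the order [1, 2, 3, 4, 5] the diagonal is [3, 4, 3, 3, 3]. L is symmetric positive semidefinite, so every eigenvalue is real and nonnegative. The single zero eigenvalue shows the graph is connected. The eigenvalues sum to 16, which equals trace(L) = 2|E|.

[0, 3, 3, 5, 5]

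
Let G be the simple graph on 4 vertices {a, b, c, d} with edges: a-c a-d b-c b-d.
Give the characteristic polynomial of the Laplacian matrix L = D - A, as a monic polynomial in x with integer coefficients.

x^4 - 8x^3 + 20x^2 - 16x

Each diagonal entry of L is the vertex degree and each off-diagonal entry is -1 where an edge is present, 0 otherwise; in the order [a, b, c, d] the diagonal is [2, 2, 2, 2]. The eigenvalues of L are [0, 2, 2, 4]; the characteristic polynomial is the product of (x - lambda_i), which multiplies out to x^4 - 8x^3 + 20x^2 - 16x. The constant term is 0 because L is singular (the all-ones vector lies in its kernel). The eigenvalues sum to 8, which equals trace(L) = 2|E|. There is one zero in the spectrum, matching the 1 component.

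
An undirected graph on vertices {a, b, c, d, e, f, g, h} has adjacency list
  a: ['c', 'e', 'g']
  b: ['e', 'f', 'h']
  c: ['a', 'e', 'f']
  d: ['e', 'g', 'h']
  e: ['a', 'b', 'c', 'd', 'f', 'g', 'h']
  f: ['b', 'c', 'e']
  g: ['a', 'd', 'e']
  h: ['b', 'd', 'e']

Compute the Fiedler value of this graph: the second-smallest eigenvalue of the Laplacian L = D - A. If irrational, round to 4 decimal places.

With the vertex order [a, b, c, d, e, f, g, h], the degrees are [3, 3, 3, 3, 7, 3, 3, 3], giving D = diag(3, 3, 3, 3, 7, 3, 3, 3) and L = D - A. Computing the eigenvalues of L and sorting gives [0, 1.7530, 1.7530, 3.4450, 3.4450, 4.8019, 4.8019, 8]. The Fiedler value lambda_2 = 1.7530 is strictly positive, so the graph is connected. There is one zero in the spectrum, matching the 1 component.

1.7530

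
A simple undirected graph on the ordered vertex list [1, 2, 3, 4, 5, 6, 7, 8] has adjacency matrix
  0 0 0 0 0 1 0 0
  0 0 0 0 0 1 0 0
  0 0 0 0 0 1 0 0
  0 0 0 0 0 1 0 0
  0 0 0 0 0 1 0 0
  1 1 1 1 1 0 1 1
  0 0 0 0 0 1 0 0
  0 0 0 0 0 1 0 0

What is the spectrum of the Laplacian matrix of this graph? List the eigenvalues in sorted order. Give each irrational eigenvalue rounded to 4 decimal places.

With the vertex order [1, 2, 3, 4, 5, 6, 7, 8], the degrees are [1, 1, 1, 1, 1, 7, 1, 1], giving D = diag(1, 1, 1, 1, 1, 7, 1, 1) and L = D - A. L is symmetric positive semidefinite, so every eigenvalue is real and nonnegative. The single zero eigenvalue shows the graph is connected. The eigenvalues sum to 14, which equals trace(L) = 2|E|. The largest eigenvalue, 8, is at most the vertex count 8.

[0, 1, 1, 1, 1, 1, 1, 8]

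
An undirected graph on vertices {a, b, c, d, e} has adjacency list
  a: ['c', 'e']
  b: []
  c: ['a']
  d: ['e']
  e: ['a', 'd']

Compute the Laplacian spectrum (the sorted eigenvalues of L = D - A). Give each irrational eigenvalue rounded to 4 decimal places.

[0, 0, 0.5858, 2, 3.4142]

Each diagonal entry of L is the vertex degree and each off-diagonal entry is -1 where an edge is present, 0 otherwise; in the order [a, b, c, d, e] the diagonal is [2, 0, 1, 1, 2]. The multiplicity of 0 as a Laplacian eigenvalue equals the number of connected components. The 2 zero eigenvalues correspond to the 2 connected components. There are 2 zeros in the spectrum, matching the 2 components. The eigenvalues sum to 6, which equals trace(L) = 2|E|.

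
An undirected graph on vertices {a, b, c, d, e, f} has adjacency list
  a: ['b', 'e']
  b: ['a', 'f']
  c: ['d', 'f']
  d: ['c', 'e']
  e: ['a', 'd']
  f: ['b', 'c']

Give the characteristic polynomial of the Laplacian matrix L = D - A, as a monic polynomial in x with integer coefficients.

With the vertex order [a, b, c, d, e, f], the degrees are [2, 2, 2, 2, 2, 2], giving D = diag(2, 2, 2, 2, 2, 2) and L = D - A. The eigenvalues of L are [0, 1, 1, 3, 3, 4]; the characteristic polynomial is the product of (x - lambda_i), which multiplies out to x^6 - 12x^5 + 54x^4 - 112x^3 + 105x^2 - 36x. Since p(0) = det(-L) = 0, x divides p(x). By the matrix-tree theorem the graph has (1/6) * product of the nonzero eigenvalues = 6 spanning trees.

x^6 - 12x^5 + 54x^4 - 112x^3 + 105x^2 - 36x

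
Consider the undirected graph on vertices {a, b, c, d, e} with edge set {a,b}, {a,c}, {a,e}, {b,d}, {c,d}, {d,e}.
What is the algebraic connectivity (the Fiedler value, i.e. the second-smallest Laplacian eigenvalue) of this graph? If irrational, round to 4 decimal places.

2

Reading degrees in the order [a, b, c, d, e] gives [3, 2, 2, 3, 2]; set D = diag(3, 2, 2, 3, 2) and form L = D - A. The smallest Laplacian eigenvalue is always 0. The next one, lambda_2 = 2, measures how hard the graph is to disconnect: larger values mean better connectivity. By the matrix-tree theorem the graph has (1/5) * product of the nonzero eigenvalues = 12 spanning trees.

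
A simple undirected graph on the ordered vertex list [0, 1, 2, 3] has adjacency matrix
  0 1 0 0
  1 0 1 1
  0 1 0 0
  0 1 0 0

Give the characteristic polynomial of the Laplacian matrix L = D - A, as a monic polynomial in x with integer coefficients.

Each diagonal entry of L is the vertex degree and each off-diagonal entry is -1 where an edge is present, 0 otherwise; in the order [0, 1, 2, 3] the diagonal is [1, 3, 1, 1]. Computing det(xI - L) by cofactor expansion (or equivalently via sum-over-permutations) gives x^4 - 6x^3 + 9x^2 - 4x. Since p(0) = det(-L) = 0, x divides p(x). By the matrix-tree theorem the graph has (1/4) * product of the nonzero eigenvalues = 1 spanning tree.

x^4 - 6x^3 + 9x^2 - 4x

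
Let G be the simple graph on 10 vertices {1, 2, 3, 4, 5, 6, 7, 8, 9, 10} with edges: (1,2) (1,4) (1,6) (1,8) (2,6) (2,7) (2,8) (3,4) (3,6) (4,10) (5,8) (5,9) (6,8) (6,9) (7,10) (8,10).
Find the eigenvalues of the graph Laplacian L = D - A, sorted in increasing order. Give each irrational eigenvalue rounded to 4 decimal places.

[0, 0.9124, 1.3337, 2.3627, 2.4886, 2.8911, 3.9071, 5.3689, 6.1833, 6.5522]

Reading degrees in the order [1, 2, 3, 4, 5, 6, 7, 8, 9, 10] gives [4, 4, 2, 3, 2, 5, 2, 5, 2, 3]; set D = diag(4, 4, 2, 3, 2, 5, 2, 5, 2, 3) and form L = D - A. Since every row of L sums to 0, the all-ones vector is in the kernel and 0 is an eigenvalue. The single zero eigenvalue shows the graph is connected. There is one zero in the spectrum, matching the 1 component.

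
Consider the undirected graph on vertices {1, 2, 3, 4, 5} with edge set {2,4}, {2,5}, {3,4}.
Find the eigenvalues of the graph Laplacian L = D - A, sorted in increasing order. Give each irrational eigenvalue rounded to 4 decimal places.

[0, 0, 0.5858, 2, 3.4142]

Each diagonal entry of L is the vertex degree and each off-diagonal entry is -1 where an edge is present, 0 otherwise; in the order [1, 2, 3, 4, 5] the diagonal is [0, 2, 1, 2, 1]. Diagonalising L (or applying a numerical eigensolver to the 5x5 matrix) gives the spectrum above. The 2 zero eigenvalues correspond to the 2 connected components. The largest eigenvalue, 3.4142, is at most the vertex count 5.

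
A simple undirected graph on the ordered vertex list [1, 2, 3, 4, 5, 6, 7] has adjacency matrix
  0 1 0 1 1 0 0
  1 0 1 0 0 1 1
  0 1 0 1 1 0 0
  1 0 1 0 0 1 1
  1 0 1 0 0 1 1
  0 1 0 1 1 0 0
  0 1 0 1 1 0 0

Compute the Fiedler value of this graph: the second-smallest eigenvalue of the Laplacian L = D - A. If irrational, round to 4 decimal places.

3

Reading degrees in the order [1, 2, 3, 4, 5, 6, 7] gives [3, 4, 3, 4, 4, 3, 3]; set D = diag(3, 4, 3, 4, 4, 3, 3) and form L = D - A. The smallest Laplacian eigenvalue is always 0. The next one, lambda_2 = 3, measures how hard the graph is to disconnect: larger values mean better connectivity. There is one zero in the spectrum, matching the 1 component.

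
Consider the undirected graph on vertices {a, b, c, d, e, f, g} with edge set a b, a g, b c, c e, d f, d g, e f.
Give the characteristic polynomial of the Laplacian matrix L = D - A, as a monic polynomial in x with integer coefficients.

Each diagonal entry of L is the vertex degree and each off-diagonal entry is -1 where an edge is present, 0 otherwise; in the order [a, b, c, d, e, f, g] the diagonal is [2, 2, 2, 2, 2, 2, 2]. L has integer entries, so p(x) = det(xI - L) has integer coefficients. Expanding the determinant yields x^7 - 14x^6 + 77x^5 - 210x^4 + 294x^3 - 196x^2 + 49x. The constant term is 0 because L is singular (the all-ones vector lies in its kernel). The eigenvalues sum to 14, which equals trace(L) = 2|E|. The largest eigenvalue, 3.8019, is at most the vertex count 7.

x^7 - 14x^6 + 77x^5 - 210x^4 + 294x^3 - 196x^2 + 49x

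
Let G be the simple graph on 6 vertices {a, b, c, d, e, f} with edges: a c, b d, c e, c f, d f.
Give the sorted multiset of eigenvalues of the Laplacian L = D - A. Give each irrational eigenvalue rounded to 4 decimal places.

Reading degrees in the order [a, b, c, d, e, f] gives [1, 1, 3, 2, 1, 2]; set D = diag(1, 1, 3, 2, 1, 2) and form L = D - A. L is symmetric positive semidefinite, so every eigenvalue is real and nonnegative. The single zero eigenvalue shows the graph is connected. There is one zero in the spectrum, matching the 1 component.

[0, 0.3249, 1, 1.4608, 3, 4.2143]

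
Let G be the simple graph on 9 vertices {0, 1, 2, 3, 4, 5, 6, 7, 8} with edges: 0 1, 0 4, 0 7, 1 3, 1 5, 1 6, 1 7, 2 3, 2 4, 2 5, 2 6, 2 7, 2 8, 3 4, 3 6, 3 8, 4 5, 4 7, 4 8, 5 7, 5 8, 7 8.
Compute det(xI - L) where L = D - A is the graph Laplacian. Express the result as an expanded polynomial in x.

x^9 - 44x^8 + 833x^7 - 8848x^6 + 57562x^5 - 234342x^4 + 581557x^3 - 802178x^2 + 469710x

Reading degrees in the order [0, 1, 2, 3, 4, 5, 6, 7, 8] gives [3, 5, 6, 5, 6, 5, 3, 6, 5]; set D = diag(3, 5, 6, 5, 6, 5, 3, 6, 5) and form L = D - A. L has integer entries, so p(x) = det(xI - L) has integer coefficients. Expanding the determinant yields x^9 - 44x^8 + 833x^7 - 8848x^6 + 57562x^5 - 234342x^4 + 581557x^3 - 802178x^2 + 469710x. Since p(0) = det(-L) = 0, x divides p(x).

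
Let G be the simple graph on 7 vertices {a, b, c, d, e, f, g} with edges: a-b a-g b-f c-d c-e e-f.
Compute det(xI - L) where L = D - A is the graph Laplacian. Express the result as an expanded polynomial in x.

x^7 - 12x^6 + 55x^5 - 120x^4 + 126x^3 - 56x^2 + 7x

With the vertex order [a, b, c, d, e, f, g], the degrees are [2, 2, 2, 1, 2, 2, 1], giving D = diag(2, 2, 2, 1, 2, 2, 1) and L = D - A. L has integer entries, so p(x) = det(xI - L) has integer coefficients. Expanding the determinant yields x^7 - 12x^6 + 55x^5 - 120x^4 + 126x^3 - 56x^2 + 7x. Since p(0) = det(-L) = 0, x divides p(x). The eigenvalues sum to 12, which equals trace(L) = 2|E|.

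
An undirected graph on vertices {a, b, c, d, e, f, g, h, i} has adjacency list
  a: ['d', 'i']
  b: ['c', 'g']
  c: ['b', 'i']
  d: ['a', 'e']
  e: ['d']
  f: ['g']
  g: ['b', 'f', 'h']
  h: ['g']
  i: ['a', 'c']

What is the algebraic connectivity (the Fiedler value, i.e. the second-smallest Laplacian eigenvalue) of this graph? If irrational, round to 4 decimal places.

Reading degrees in the order [a, b, c, d, e, f, g, h, i] gives [2, 2, 2, 2, 1, 1, 3, 1, 2]; set D = diag(2, 2, 2, 2, 1, 1, 3, 1, 2) and form L = D - A. The sorted Laplacian eigenvalues are [0, 0.1289, 0.5540, 1, 1.2613, 2.1326, 3, 3.6881, 4.2350]; the algebraic connectivity is the second entry, 0.1289.

0.1289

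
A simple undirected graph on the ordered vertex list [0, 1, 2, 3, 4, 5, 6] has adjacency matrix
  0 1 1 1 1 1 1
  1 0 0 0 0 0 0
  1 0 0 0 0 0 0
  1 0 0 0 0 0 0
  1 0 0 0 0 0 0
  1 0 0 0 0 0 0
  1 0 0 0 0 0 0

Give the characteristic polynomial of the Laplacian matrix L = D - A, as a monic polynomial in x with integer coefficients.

x^7 - 12x^6 + 45x^5 - 80x^4 + 75x^3 - 36x^2 + 7x

Reading degrees in the order [0, 1, 2, 3, 4, 5, 6] gives [6, 1, 1, 1, 1, 1, 1]; set D = diag(6, 1, 1, 1, 1, 1, 1) and form L = D - A. Computing det(xI - L) by cofactor expansion (or equivalently via sum-over-permutations) gives x^7 - 12x^6 + 45x^5 - 80x^4 + 75x^3 - 36x^2 + 7x. Since p(0) = det(-L) = 0, x divides p(x). There is one zero in the spectrum, matching the 1 component.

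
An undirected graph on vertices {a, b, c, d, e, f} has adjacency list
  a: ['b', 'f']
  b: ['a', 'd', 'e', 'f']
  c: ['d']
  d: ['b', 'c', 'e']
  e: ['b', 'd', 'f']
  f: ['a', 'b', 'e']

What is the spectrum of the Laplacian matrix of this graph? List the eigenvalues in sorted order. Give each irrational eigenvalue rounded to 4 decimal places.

[0, 0.7312, 2.1353, 3.4659, 4.5494, 5.1183]

Each diagonal entry of L is the vertex degree and each off-diagonal entry is -1 where an edge is present, 0 otherwise; in the order [a, b, c, d, e, f] the diagonal is [2, 4, 1, 3, 3, 3]. Diagonalising L (or applying a numerical eigensolver to the 6x6 matrix) gives the spectrum above. The single zero eigenvalue shows the graph is connected. The eigenvalues sum to 16, which equals trace(L) = 2|E|. The largest eigenvalue, 5.1183, is at most the vertex count 6.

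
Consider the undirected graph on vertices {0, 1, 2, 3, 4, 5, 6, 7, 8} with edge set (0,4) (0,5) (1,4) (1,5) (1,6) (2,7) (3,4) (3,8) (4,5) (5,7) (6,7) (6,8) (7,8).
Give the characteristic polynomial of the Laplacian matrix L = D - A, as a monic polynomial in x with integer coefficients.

Each diagonal entry of L is the vertex degree and each off-diagonal entry is -1 where an edge is present, 0 otherwise; in the order [0, 1, 2, 3, 4, 5, 6, 7, 8] the diagonal is [2, 3, 1, 2, 4, 4, 3, 4, 3]. L has integer entries, so p(x) = det(xI - L) has integer coefficients. Expanding the determinant yields x^9 - 26x^8 + 283x^7 - 1674x^6 + 5844x^5 - 12232x^4 + 14864x^3 - 9502x^2 + 2421x. Since p(0) = det(-L) = 0, x divides p(x). The largest eigenvalue, 5.8407, is at most the vertex count 9.

x^9 - 26x^8 + 283x^7 - 1674x^6 + 5844x^5 - 12232x^4 + 14864x^3 - 9502x^2 + 2421x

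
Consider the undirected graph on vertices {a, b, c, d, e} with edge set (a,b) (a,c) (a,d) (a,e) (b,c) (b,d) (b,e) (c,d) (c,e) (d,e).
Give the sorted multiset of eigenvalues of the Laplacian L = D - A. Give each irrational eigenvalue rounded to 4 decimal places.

[0, 5, 5, 5, 5]

Reading degrees in the order [a, b, c, d, e] gives [4, 4, 4, 4, 4]; set D = diag(4, 4, 4, 4, 4) and form L = D - A. L is symmetric positive semidefinite, so every eigenvalue is real and nonnegative. By the matrix-tree theorem the graph has (1/5) * product of the nonzero eigenvalues = 125 spanning trees.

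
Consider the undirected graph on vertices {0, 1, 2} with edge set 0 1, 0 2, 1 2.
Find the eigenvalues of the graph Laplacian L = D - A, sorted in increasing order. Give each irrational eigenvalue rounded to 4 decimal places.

Reading degrees in the order [0, 1, 2] gives [2, 2, 2]; set D = diag(2, 2, 2) and form L = D - A. The multiplicity of 0 as a Laplacian eigenvalue equals the number of connected components.

[0, 3, 3]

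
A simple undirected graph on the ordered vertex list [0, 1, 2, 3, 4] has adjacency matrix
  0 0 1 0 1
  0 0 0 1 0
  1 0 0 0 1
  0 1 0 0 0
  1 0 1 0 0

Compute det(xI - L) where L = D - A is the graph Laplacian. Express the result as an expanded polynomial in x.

Reading degrees in the order [0, 1, 2, 3, 4] gives [2, 1, 2, 1, 2]; set D = diag(2, 1, 2, 1, 2) and form L = D - A. Computing det(xI - L) by cofactor expansion (or equivalently via sum-over-permutations) gives x^5 - 8x^4 + 21x^3 - 18x^2. The constant term is 0 because L is singular (the all-ones vector lies in its kernel). The largest eigenvalue, 3, is at most the vertex count 5. The eigenvalues sum to 8, which equals trace(L) = 2|E|.

x^5 - 8x^4 + 21x^3 - 18x^2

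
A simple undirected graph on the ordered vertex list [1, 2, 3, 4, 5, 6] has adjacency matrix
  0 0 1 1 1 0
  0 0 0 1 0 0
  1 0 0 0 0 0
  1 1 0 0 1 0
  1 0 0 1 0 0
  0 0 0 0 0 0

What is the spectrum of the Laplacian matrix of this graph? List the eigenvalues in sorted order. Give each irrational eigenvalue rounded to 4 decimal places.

With the vertex order [1, 2, 3, 4, 5, 6], the degrees are [3, 1, 1, 3, 2, 0], giving D = diag(3, 1, 1, 3, 2, 0) and L = D - A. L is symmetric positive semidefinite, so every eigenvalue is real and nonnegative. The 2 zero eigenvalues correspond to the 2 connected components. The largest eigenvalue, 4.3028, is at most the vertex count 6.

[0, 0, 0.6972, 1.3820, 3.6180, 4.3028]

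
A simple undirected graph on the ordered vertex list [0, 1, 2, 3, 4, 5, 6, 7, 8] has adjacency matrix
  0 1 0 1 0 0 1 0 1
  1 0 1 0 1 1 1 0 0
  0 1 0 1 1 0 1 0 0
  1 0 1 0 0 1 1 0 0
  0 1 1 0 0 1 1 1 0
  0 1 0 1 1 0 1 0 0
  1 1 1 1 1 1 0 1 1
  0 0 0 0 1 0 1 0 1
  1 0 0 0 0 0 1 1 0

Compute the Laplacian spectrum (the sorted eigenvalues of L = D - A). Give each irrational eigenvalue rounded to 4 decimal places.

[0, 2.0352, 2.9197, 4, 4.2155, 4.6615, 6.3255, 6.8427, 9]

With the vertex order [0, 1, 2, 3, 4, 5, 6, 7, 8], the degrees are [4, 5, 4, 4, 5, 4, 8, 3, 3], giving D = diag(4, 5, 4, 4, 5, 4, 8, 3, 3) and L = D - A. The multiplicity of 0 as a Laplacian eigenvalue equals the number of connected components. There is one zero in the spectrum, matching the 1 component.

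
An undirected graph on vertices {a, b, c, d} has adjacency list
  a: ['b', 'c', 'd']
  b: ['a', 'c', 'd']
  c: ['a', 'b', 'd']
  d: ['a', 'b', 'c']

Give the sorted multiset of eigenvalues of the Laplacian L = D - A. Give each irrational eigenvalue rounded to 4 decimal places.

Reading degrees in the order [a, b, c, d] gives [3, 3, 3, 3]; set D = diag(3, 3, 3, 3) and form L = D - A. L is symmetric positive semidefinite, so every eigenvalue is real and nonnegative. The largest eigenvalue, 4, is at most the vertex count 4. There is one zero in the spectrum, matching the 1 component.

[0, 4, 4, 4]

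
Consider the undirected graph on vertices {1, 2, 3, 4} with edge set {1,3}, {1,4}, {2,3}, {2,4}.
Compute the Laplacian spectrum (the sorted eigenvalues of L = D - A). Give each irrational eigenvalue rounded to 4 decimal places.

Each diagonal entry of L is the vertex degree and each off-diagonal entry is -1 where an edge is present, 0 otherwise; in the order [1, 2, 3, 4] the diagonal is [2, 2, 2, 2]. L is symmetric positive semidefinite, so every eigenvalue is real and nonnegative.

[0, 2, 2, 4]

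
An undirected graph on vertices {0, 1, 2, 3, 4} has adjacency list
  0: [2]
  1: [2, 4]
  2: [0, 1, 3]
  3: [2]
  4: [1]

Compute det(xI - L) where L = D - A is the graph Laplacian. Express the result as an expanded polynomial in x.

x^5 - 8x^4 + 20x^3 - 18x^2 + 5x

Each diagonal entry of L is the vertex degree and each off-diagonal entry is -1 where an edge is present, 0 otherwise; in the order [0, 1, 2, 3, 4] the diagonal is [1, 2, 3, 1, 1]. Computing det(xI - L) by cofactor expansion (or equivalently via sum-over-permutations) gives x^5 - 8x^4 + 20x^3 - 18x^2 + 5x. The constant term is 0 because L is singular (the all-ones vector lies in its kernel).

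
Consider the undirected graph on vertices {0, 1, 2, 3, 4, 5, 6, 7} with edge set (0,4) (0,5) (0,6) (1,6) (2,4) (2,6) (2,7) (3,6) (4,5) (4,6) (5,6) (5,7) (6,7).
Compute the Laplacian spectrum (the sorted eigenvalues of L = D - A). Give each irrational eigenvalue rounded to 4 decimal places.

With the vertex order [0, 1, 2, 3, 4, 5, 6, 7], the degrees are [3, 1, 3, 1, 4, 4, 7, 3], giving D = diag(3, 1, 3, 1, 4, 4, 7, 3) and L = D - A. L is symmetric positive semidefinite, so every eigenvalue is real and nonnegative. By the matrix-tree theorem the graph has (1/8) * product of the nonzero eigenvalues = 209 spanning trees. There is one zero in the spectrum, matching the 1 component.

[0, 1, 1, 2.3820, 3.3820, 4.6180, 5.6180, 8]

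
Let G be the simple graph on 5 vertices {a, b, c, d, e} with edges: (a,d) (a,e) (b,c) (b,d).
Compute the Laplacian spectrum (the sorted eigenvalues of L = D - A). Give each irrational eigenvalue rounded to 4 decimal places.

[0, 0.3820, 1.3820, 2.6180, 3.6180]

Reading degrees in the order [a, b, c, d, e] gives [2, 2, 1, 2, 1]; set D = diag(2, 2, 1, 2, 1) and form L = D - A. The multiplicity of 0 as a Laplacian eigenvalue equals the number of connected components. The largest eigenvalue, 3.6180, is at most the vertex count 5.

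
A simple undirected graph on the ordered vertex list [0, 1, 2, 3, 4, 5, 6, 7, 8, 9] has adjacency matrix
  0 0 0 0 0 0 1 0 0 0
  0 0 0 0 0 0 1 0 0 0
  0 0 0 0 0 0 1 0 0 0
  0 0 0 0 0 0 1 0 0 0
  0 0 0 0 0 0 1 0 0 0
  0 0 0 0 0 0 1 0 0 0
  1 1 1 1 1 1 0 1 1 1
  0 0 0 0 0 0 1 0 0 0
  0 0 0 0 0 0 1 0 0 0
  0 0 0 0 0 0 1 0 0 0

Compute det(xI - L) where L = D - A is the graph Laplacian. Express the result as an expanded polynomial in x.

With the vertex order [0, 1, 2, 3, 4, 5, 6, 7, 8, 9], the degrees are [1, 1, 1, 1, 1, 1, 9, 1, 1, 1], giving D = diag(1, 1, 1, 1, 1, 1, 9, 1, 1, 1) and L = D - A. L has integer entries, so p(x) = det(xI - L) has integer coefficients. Expanding the determinant yields x^10 - 18x^9 + 108x^8 - 336x^7 + 630x^6 - 756x^5 + 588x^4 - 288x^3 + 81x^2 - 10x. The constant term is 0 because L is singular (the all-ones vector lies in its kernel). By the matrix-tree theorem the graph has (1/10) * product of the nonzero eigenvalues = 1 spanning tree. The eigenvalues sum to 18, which equals trace(L) = 2|E|.

x^10 - 18x^9 + 108x^8 - 336x^7 + 630x^6 - 756x^5 + 588x^4 - 288x^3 + 81x^2 - 10x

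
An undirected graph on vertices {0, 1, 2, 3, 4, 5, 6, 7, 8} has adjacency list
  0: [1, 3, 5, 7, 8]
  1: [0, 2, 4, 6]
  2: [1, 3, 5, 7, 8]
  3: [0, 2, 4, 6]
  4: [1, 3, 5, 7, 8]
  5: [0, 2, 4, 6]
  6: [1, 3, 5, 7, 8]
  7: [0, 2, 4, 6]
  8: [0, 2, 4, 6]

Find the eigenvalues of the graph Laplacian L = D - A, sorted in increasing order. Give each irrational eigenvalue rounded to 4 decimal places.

[0, 4, 4, 4, 4, 5, 5, 5, 9]

Reading degrees in the order [0, 1, 2, 3, 4, 5, 6, 7, 8] gives [5, 4, 5, 4, 5, 4, 5, 4, 4]; set D = diag(5, 4, 5, 4, 5, 4, 5, 4, 4) and form L = D - A. Since every row of L sums to 0, the all-ones vector is in the kernel and 0 is an eigenvalue. The single zero eigenvalue shows the graph is connected. There is one zero in the spectrum, matching the 1 component.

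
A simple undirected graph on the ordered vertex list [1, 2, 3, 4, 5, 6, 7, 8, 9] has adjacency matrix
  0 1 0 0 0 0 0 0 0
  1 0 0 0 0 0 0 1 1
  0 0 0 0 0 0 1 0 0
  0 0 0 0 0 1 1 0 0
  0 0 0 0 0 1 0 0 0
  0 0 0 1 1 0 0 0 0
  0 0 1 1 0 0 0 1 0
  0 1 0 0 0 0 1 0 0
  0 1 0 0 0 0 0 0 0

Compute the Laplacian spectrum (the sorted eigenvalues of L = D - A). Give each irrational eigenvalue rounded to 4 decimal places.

[0, 0.1658, 0.4679, 1, 1.3434, 1.6527, 3, 3.8794, 4.4909]

With the vertex order [1, 2, 3, 4, 5, 6, 7, 8, 9], the degrees are [1, 3, 1, 2, 1, 2, 3, 2, 1], giving D = diag(1, 3, 1, 2, 1, 2, 3, 2, 1) and L = D - A. The multiplicity of 0 as a Laplacian eigenvalue equals the number of connected components. The single zero eigenvalue shows the graph is connected. The largest eigenvalue, 4.4909, is at most the vertex count 9. The eigenvalues sum to 16, which equals trace(L) = 2|E|.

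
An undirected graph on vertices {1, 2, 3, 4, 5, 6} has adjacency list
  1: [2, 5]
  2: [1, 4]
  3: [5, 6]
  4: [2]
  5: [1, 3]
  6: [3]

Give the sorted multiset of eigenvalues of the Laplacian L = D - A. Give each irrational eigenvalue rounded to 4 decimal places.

[0, 0.2679, 1, 2, 3, 3.7321]

Each diagonal entry of L is the vertex degree and each off-diagonal entry is -1 where an edge is present, 0 otherwise; in the order [1, 2, 3, 4, 5, 6] the diagonal is [2, 2, 2, 1, 2, 1]. L is symmetric positive semidefinite, so every eigenvalue is real and nonnegative. The largest eigenvalue, 3.7321, is at most the vertex count 6. By the matrix-tree theorem the graph has (1/6) * product of the nonzero eigenvalues = 1 spanning tree.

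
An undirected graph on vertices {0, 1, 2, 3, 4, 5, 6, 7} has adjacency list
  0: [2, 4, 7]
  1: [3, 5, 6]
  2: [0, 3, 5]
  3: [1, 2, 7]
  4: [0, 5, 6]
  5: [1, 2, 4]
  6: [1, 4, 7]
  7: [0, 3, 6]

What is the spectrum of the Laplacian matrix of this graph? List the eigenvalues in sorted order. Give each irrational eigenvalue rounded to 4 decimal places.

Reading degrees in the order [0, 1, 2, 3, 4, 5, 6, 7] gives [3, 3, 3, 3, 3, 3, 3, 3]; set D = diag(3, 3, 3, 3, 3, 3, 3, 3) and form L = D - A. Since every row of L sums to 0, the all-ones vector is in the kernel and 0 is an eigenvalue.

[0, 2, 2, 2, 4, 4, 4, 6]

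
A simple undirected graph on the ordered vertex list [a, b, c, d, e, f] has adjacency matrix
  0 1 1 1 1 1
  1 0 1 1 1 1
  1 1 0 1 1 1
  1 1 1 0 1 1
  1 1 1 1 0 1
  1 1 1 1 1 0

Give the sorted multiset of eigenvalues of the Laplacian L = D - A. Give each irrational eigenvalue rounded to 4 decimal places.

With the vertex order [a, b, c, d, e, f], the degrees are [5, 5, 5, 5, 5, 5], giving D = diag(5, 5, 5, 5, 5, 5) and L = D - A. The multiplicity of 0 as a Laplacian eigenvalue equals the number of connected components. By the matrix-tree theorem the graph has (1/6) * product of the nonzero eigenvalues = 1296 spanning trees.

[0, 6, 6, 6, 6, 6]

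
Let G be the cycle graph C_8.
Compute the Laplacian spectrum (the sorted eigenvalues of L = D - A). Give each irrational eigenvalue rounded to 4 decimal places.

The graph has 8 vertices and degree multiset [2, 2, 2, 2, 2, 2, 2, 2]; D is the diagonal matrix of degrees and L = D - A. Since every row of L sums to 0, the all-ones vector is in the kernel and 0 is an eigenvalue. The largest eigenvalue, 4, is at most the vertex count 8.

[0, 0.5858, 0.5858, 2, 2, 3.4142, 3.4142, 4]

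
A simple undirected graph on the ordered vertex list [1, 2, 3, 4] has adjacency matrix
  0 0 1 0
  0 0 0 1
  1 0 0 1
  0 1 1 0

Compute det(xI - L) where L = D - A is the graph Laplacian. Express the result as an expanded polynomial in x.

x^4 - 6x^3 + 10x^2 - 4x

Each diagonal entry of L is the vertex degree and each off-diagonal entry is -1 where an edge is present, 0 otherwise; in the order [1, 2, 3, 4] the diagonal is [1, 1, 2, 2]. L has integer entries, so p(x) = det(xI - L) has integer coefficients. Expanding the determinant yields x^4 - 6x^3 + 10x^2 - 4x. The constant term is 0 because L is singular (the all-ones vector lies in its kernel). The eigenvalues sum to 6, which equals trace(L) = 2|E|.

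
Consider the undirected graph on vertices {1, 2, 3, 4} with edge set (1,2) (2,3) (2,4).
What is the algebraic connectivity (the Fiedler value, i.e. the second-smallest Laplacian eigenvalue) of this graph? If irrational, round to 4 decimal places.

1

Reading degrees in the order [1, 2, 3, 4] gives [1, 3, 1, 1]; set D = diag(1, 3, 1, 1) and form L = D - A. The smallest Laplacian eigenvalue is always 0. The next one, lambda_2 = 1, measures how hard the graph is to disconnect: larger values mean better connectivity.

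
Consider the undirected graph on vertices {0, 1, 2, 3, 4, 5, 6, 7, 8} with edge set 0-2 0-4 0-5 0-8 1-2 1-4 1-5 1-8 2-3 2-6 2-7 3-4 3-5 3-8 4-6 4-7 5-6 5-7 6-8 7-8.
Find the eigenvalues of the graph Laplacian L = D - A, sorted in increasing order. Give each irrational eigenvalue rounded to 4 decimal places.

[0, 4, 4, 4, 4, 5, 5, 5, 9]

With the vertex order [0, 1, 2, 3, 4, 5, 6, 7, 8], the degrees are [4, 4, 5, 4, 5, 5, 4, 4, 5], giving D = diag(4, 4, 5, 4, 5, 5, 4, 4, 5) and L = D - A. L is symmetric positive semidefinite, so every eigenvalue is real and nonnegative. The single zero eigenvalue shows the graph is connected.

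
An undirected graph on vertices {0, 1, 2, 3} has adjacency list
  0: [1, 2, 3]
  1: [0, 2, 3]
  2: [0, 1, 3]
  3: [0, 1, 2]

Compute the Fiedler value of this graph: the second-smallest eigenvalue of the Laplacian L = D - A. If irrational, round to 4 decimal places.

4

Each diagonal entry of L is the vertex degree and each off-diagonal entry is -1 where an edge is present, 0 otherwise; in the order [0, 1, 2, 3] the diagonal is [3, 3, 3, 3]. The smallest Laplacian eigenvalue is always 0. The next one, lambda_2 = 4, measures how hard the graph is to disconnect: larger values mean better connectivity. By the matrix-tree theorem the graph has (1/4) * product of the nonzero eigenvalues = 16 spanning trees. The largest eigenvalue, 4, is at most the vertex count 4.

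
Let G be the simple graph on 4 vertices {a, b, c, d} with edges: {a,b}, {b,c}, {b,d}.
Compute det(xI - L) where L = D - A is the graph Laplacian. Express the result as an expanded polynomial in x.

With the vertex order [a, b, c, d], the degrees are [1, 3, 1, 1], giving D = diag(1, 3, 1, 1) and L = D - A. L has integer entries, so p(x) = det(xI - L) has integer coefficients. Expanding the determinant yields x^4 - 6x^3 + 9x^2 - 4x. The coefficient of x^3 equals -trace(L) = -6, matching the sum of degrees. The largest eigenvalue, 4, is at most the vertex count 4.

x^4 - 6x^3 + 9x^2 - 4x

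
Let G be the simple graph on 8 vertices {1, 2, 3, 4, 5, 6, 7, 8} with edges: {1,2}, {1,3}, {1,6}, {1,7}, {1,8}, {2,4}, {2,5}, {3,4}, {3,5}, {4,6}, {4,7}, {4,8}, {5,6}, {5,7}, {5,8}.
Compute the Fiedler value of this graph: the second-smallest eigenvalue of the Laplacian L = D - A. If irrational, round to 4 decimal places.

Reading degrees in the order [1, 2, 3, 4, 5, 6, 7, 8] gives [5, 3, 3, 5, 5, 3, 3, 3]; set D = diag(5, 3, 3, 5, 5, 3, 3, 3) and form L = D - A. Computing the eigenvalues of L and sorting gives [0, 3, 3, 3, 3, 5, 5, 8]. The Fiedler value lambda_2 = 3 is strictly positive, so the graph is connected. The largest eigenvalue, 8, is at most the vertex count 8. The eigenvalues sum to 30, which equals trace(L) = 2|E|.

3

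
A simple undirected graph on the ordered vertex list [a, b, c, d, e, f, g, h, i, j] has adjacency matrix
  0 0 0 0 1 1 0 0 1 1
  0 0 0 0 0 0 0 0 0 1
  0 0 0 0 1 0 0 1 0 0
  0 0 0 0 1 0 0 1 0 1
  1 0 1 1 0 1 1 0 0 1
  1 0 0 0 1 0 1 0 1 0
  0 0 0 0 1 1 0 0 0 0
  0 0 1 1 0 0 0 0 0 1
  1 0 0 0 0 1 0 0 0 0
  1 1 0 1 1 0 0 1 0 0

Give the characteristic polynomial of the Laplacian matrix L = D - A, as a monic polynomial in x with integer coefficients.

With the vertex order [a, b, c, d, e, f, g, h, i, j], the degrees are [4, 1, 2, 3, 6, 4, 2, 3, 2, 5], giving D = diag(4, 1, 2, 3, 6, 4, 2, 3, 2, 5) and L = D - A. L has integer entries, so p(x) = det(xI - L) has integer coefficients. Expanding the determinant yields x^10 - 32x^9 + 434x^8 - 3260x^7 + 14871x^6 - 42478x^5 + 75508x^4 - 80046x^3 + 45665x^2 - 10650x. Since p(0) = det(-L) = 0, x divides p(x). There is one zero in the spectrum, matching the 1 component.

x^10 - 32x^9 + 434x^8 - 3260x^7 + 14871x^6 - 42478x^5 + 75508x^4 - 80046x^3 + 45665x^2 - 10650x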